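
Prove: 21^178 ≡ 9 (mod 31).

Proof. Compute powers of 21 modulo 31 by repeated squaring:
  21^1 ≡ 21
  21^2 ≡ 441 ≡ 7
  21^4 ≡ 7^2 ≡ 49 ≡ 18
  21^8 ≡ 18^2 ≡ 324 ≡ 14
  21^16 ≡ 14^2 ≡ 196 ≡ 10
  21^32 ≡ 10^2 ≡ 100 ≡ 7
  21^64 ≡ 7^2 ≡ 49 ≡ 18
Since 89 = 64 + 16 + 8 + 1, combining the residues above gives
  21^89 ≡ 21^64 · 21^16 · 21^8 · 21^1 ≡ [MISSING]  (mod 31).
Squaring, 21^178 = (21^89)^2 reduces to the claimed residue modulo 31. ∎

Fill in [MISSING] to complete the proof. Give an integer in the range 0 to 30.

21^64 · 21^16 · 21^8 · 21^1 ≡ 18 · 10 · 14 · 21 = 52920.
52920 mod 31 = 3, so 21^89 ≡ 3 (mod 31).

3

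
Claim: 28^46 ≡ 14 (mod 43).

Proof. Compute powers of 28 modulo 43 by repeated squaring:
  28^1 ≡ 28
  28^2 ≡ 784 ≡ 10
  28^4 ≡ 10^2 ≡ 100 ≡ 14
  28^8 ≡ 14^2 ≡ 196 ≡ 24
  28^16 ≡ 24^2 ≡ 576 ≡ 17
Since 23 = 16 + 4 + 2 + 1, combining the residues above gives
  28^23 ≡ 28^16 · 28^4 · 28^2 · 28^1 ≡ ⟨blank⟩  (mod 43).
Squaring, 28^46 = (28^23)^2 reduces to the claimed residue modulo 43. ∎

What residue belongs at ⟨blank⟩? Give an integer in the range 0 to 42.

33

Multiply the listed residues: 17 · 14 · 10 · 28 = 238 → 2380 → 66640.
Reducing modulo 43: 66640 = 1549·43 + 33, so 28^23 ≡ 33.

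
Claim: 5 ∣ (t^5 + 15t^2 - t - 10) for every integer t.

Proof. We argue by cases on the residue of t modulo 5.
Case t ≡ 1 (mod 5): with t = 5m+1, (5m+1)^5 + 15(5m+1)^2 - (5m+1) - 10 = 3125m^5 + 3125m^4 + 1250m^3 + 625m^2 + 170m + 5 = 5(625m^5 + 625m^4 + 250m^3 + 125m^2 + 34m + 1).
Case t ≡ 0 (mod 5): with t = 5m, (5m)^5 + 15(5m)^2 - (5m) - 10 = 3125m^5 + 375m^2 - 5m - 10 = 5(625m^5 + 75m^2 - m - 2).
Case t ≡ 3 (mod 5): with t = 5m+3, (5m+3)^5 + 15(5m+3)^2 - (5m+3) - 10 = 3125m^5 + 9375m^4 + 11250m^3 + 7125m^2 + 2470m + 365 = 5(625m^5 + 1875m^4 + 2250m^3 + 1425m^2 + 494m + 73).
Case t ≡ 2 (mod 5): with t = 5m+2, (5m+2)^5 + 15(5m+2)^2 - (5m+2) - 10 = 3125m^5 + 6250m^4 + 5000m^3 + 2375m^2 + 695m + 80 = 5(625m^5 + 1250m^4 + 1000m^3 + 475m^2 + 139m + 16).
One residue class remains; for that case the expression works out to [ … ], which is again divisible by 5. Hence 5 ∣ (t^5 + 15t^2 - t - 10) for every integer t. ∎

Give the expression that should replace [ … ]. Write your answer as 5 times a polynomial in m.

5(625m^5 + 2500m^4 + 4000m^3 + 3275m^2 + 1399m + 250)

Only t ≡ 4 (mod 5) is unaccounted for. Put t = 5m+4:
(5m+4)^5 + 15(5m+4)^2 - (5m+4) - 10 expands to 3125m^5 + 12500m^4 + 20000m^3 + 16375m^2 + 6995m + 1250,
and factoring out 5 leaves 5(625m^5 + 2500m^4 + 4000m^3 + 3275m^2 + 1399m + 250).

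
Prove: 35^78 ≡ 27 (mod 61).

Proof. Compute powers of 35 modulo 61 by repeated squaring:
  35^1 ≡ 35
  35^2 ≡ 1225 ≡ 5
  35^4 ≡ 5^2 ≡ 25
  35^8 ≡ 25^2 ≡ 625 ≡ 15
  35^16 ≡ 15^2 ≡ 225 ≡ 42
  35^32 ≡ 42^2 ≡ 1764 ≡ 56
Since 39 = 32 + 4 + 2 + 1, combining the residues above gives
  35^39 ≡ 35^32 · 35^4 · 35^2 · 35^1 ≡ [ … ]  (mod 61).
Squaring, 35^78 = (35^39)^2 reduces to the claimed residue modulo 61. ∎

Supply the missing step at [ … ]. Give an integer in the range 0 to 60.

Multiply the listed residues: 56 · 25 · 5 · 35 = 1400 → 7000 → 245000.
Reducing modulo 61: 245000 = 4016·61 + 24, so 35^39 ≡ 24.

24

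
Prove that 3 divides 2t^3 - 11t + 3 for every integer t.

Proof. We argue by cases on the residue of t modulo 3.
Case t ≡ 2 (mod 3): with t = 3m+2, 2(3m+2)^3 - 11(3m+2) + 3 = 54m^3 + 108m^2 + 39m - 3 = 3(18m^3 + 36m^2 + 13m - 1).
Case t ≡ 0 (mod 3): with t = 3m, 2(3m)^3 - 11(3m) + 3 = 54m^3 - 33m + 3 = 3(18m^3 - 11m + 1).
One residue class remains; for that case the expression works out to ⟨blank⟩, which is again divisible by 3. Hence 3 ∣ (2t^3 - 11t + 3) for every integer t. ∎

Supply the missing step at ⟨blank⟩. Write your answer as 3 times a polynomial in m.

The residues treated are {2, 0}, so the missing case is t ≡ 1 (mod 3); write t = 3m+1.
Then 2(3m+1)^3 - 11(3m+1) + 3 = 54m^3 + 54m^2 - 15m - 6 = 3(18m^3 + 18m^2 - 5m - 2).

3(18m^3 + 18m^2 - 5m - 2)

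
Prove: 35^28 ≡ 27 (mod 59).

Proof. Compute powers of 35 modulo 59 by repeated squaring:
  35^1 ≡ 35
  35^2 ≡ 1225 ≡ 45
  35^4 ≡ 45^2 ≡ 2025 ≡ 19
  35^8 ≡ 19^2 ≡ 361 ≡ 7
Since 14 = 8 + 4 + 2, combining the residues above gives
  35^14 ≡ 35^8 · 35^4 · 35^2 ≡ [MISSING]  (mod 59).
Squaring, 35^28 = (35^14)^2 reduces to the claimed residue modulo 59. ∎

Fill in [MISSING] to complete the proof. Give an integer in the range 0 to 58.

Multiply the listed residues: 7 · 19 · 45 = 133 → 5985.
Reducing modulo 59: 5985 = 101·59 + 26, so 35^14 ≡ 26.

26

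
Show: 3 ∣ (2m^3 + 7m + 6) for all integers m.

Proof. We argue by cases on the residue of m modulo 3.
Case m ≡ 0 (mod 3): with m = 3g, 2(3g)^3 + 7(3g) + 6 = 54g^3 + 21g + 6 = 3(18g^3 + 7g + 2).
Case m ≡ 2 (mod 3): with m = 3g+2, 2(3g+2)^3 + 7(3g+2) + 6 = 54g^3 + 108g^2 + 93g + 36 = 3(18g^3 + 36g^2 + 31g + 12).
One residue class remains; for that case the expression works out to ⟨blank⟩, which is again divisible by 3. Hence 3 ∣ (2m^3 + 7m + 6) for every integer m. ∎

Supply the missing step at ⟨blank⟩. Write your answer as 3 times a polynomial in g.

3(18g^3 + 18g^2 + 13g + 5)

Only m ≡ 1 (mod 3) is unaccounted for. Put m = 3g+1:
2(3g+1)^3 + 7(3g+1) + 6 expands to 54g^3 + 54g^2 + 39g + 15,
and factoring out 3 leaves 3(18g^3 + 18g^2 + 13g + 5).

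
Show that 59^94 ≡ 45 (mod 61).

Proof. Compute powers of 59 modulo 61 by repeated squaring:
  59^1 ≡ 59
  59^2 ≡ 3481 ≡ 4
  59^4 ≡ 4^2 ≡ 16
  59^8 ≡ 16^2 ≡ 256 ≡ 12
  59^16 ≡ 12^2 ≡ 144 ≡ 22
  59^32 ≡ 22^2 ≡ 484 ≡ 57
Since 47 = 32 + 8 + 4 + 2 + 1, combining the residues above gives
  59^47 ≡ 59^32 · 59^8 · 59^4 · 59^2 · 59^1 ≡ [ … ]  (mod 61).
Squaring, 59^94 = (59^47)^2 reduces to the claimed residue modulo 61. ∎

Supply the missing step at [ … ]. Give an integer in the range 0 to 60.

59^32 · 59^8 · 59^4 · 59^2 · 59^1 ≡ 57 · 12 · 16 · 4 · 59 = 2582784.
2582784 mod 61 = 44, so 59^47 ≡ 44 (mod 61).

44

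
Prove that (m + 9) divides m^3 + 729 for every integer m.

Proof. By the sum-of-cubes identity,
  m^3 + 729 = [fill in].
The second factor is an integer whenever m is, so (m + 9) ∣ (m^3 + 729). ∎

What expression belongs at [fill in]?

(m + 9)(m^2 - 9m + 81)

Polynomial division of m^3 + 729 by m + 9 leaves remainder 0 and quotient m^2 - 9m + 81.
Hence m^3 + 729 = (m + 9)(m^2 - 9m + 81).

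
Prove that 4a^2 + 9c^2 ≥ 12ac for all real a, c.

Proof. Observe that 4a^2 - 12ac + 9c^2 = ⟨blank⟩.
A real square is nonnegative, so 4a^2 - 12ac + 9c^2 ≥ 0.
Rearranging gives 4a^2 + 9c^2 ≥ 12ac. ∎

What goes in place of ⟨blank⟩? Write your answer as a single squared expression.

(2a - 3c)^2

The leading and trailing coefficients are 2^2 and 3^2, and 12 = 2·2·3, so the trinomial is (2a - 3c)^2.
Hence 4a^2 - 12ac + 9c^2 ≥ 0.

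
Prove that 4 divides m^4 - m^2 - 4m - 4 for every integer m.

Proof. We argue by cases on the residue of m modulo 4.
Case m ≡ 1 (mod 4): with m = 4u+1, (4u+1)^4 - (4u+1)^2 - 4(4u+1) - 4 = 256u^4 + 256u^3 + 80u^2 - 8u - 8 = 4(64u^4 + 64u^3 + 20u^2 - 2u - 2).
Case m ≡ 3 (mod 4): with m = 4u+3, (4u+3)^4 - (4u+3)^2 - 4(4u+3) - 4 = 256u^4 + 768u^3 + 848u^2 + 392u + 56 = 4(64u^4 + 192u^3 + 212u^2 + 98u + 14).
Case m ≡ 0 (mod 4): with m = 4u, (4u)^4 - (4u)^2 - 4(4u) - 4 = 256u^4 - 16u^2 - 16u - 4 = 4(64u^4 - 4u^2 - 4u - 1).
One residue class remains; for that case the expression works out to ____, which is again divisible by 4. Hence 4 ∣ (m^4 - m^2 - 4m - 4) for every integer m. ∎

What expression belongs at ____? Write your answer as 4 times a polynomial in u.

Only m ≡ 2 (mod 4) is unaccounted for. Put m = 4u+2:
(4u+2)^4 - (4u+2)^2 - 4(4u+2) - 4 expands to 256u^4 + 512u^3 + 368u^2 + 96u,
and factoring out 4 leaves 4(64u^4 + 128u^3 + 92u^2 + 24u).

4(64u^4 + 128u^3 + 92u^2 + 24u)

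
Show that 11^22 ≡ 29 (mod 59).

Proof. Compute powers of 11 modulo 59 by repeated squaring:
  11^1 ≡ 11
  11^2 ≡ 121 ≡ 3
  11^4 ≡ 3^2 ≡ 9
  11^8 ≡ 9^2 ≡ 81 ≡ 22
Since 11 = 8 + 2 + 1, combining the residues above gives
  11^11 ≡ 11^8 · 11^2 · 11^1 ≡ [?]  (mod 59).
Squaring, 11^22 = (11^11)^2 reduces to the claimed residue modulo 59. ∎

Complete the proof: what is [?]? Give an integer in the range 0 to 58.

11^8 · 11^2 · 11^1 ≡ 22 · 3 · 11 = 726.
726 mod 59 = 18, so 11^11 ≡ 18 (mod 59).

18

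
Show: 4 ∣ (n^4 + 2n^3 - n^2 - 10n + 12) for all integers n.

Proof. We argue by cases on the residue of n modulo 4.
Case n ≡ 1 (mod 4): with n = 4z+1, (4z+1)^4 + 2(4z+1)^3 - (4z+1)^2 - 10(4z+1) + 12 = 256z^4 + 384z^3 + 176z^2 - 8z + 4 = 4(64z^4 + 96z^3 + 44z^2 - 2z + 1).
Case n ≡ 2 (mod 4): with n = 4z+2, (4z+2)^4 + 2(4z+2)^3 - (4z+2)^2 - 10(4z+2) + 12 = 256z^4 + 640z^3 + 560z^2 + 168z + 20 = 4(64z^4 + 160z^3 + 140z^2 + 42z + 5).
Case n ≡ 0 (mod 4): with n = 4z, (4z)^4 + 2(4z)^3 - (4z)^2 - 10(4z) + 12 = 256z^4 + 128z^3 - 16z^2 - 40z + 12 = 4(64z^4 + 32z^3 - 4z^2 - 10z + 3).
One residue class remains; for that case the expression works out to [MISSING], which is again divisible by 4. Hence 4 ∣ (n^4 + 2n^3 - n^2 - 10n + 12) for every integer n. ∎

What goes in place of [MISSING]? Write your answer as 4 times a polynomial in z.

Only n ≡ 3 (mod 4) is unaccounted for. Put n = 4z+3:
(4z+3)^4 + 2(4z+3)^3 - (4z+3)^2 - 10(4z+3) + 12 expands to 256z^4 + 896z^3 + 1136z^2 + 584z + 108,
and factoring out 4 leaves 4(64z^4 + 224z^3 + 284z^2 + 146z + 27).

4(64z^4 + 224z^3 + 284z^2 + 146z + 27)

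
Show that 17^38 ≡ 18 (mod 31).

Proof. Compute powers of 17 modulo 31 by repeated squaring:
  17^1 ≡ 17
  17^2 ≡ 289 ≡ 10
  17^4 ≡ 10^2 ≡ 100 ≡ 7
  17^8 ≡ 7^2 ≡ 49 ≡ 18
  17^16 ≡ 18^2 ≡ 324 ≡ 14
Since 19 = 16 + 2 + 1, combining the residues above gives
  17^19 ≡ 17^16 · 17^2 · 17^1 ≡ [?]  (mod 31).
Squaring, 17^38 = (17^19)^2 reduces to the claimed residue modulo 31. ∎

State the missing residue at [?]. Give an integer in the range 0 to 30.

17^16 · 17^2 · 17^1 ≡ 14 · 10 · 17 = 2380.
2380 mod 31 = 24, so 17^19 ≡ 24 (mod 31).

24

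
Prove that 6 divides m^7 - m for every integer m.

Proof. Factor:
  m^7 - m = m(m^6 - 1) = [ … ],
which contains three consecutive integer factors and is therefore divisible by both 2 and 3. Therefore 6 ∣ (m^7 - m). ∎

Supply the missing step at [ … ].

m^6 - 1 = (m^2 - 1)(m^4 + m^2 + 1), and m^2 - 1 = (m-1)(m+1).
So m(m^6 - 1) = (m - 1)m(m + 1)(m^4 + m^2 + 1).

(m - 1)m(m + 1)(m^4 + m^2 + 1)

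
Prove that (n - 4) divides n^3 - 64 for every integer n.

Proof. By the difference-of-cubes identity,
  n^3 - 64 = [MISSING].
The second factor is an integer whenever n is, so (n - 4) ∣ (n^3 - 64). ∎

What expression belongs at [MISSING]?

Polynomial division of n^3 - 64 by n - 4 leaves remainder 0 and quotient n^2 + 4n + 16.
Hence n^3 - 64 = (n - 4)(n^2 + 4n + 16).

(n - 4)(n^2 + 4n + 16)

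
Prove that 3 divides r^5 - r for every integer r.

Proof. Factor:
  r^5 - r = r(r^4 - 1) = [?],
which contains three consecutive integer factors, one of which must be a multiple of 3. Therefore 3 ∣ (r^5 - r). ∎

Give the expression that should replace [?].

r^4 - 1 = (r^2 - 1)(r^2 + 1), and r^2 - 1 = (r-1)(r+1).
So r(r^4 - 1) = (r - 1)r(r + 1)(r^2 + 1).

(r - 1)r(r + 1)(r^2 + 1)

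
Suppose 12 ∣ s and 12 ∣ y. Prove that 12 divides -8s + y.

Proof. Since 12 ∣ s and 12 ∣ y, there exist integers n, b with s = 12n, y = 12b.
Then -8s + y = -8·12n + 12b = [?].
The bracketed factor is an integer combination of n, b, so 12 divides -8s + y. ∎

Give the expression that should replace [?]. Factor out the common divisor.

12(b - 8n)

Each term has a factor of 12: -8·12n + 12b = 12·(b - 8n).
Since b - 8n is an integer, 12 ∣ (-8s + y).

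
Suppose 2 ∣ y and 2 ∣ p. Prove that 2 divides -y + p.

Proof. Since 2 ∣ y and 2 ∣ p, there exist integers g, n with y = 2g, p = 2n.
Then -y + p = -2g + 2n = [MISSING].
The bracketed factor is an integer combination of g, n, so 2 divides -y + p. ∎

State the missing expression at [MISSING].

Each term has a factor of 2: -2g + 2n = 2·(-g + n).
Since -g + n is an integer, 2 ∣ (-y + p).

2(-g + n)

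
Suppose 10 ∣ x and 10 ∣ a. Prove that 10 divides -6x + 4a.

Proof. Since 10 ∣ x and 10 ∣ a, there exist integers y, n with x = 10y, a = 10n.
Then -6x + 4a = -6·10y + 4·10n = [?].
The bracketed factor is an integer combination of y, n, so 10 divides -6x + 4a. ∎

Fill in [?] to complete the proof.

Each term has a factor of 10: -6·10y + 4·10n = 10·(4n - 6y).
Since 4n - 6y is an integer, 10 ∣ (-6x + 4a).

10(4n - 6y)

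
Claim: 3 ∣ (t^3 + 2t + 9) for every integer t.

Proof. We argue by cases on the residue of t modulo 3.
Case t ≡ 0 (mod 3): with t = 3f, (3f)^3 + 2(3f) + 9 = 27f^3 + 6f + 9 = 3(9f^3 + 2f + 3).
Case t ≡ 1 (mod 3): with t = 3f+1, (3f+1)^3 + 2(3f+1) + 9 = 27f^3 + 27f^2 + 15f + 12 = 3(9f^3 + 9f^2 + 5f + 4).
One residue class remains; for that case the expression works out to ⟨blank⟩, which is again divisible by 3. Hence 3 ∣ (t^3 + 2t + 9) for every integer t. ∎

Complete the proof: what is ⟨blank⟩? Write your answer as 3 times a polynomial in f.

The residues treated are {0, 1}, so the missing case is t ≡ 2 (mod 3); write t = 3f+2.
Then (3f+2)^3 + 2(3f+2) + 9 = 27f^3 + 54f^2 + 42f + 21 = 3(9f^3 + 18f^2 + 14f + 7).

3(9f^3 + 18f^2 + 14f + 7)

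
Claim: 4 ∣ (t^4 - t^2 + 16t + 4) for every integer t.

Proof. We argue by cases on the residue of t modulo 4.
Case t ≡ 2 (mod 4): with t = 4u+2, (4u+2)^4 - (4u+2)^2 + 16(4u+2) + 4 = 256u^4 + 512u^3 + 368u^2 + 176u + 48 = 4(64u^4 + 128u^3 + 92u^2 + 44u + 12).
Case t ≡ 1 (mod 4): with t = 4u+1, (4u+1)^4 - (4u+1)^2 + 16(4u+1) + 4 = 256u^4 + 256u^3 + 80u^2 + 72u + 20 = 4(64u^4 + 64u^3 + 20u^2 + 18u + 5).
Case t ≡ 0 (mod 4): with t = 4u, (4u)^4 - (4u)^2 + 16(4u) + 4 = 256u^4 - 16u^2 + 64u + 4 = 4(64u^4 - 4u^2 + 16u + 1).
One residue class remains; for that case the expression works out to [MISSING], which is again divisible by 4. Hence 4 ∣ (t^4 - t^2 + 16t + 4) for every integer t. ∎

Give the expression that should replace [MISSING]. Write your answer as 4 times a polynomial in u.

The residues treated are {2, 1, 0}, so the missing case is t ≡ 3 (mod 4); write t = 4u+3.
Then (4u+3)^4 - (4u+3)^2 + 16(4u+3) + 4 = 256u^4 + 768u^3 + 848u^2 + 472u + 124 = 4(64u^4 + 192u^3 + 212u^2 + 118u + 31).

4(64u^4 + 192u^3 + 212u^2 + 118u + 31)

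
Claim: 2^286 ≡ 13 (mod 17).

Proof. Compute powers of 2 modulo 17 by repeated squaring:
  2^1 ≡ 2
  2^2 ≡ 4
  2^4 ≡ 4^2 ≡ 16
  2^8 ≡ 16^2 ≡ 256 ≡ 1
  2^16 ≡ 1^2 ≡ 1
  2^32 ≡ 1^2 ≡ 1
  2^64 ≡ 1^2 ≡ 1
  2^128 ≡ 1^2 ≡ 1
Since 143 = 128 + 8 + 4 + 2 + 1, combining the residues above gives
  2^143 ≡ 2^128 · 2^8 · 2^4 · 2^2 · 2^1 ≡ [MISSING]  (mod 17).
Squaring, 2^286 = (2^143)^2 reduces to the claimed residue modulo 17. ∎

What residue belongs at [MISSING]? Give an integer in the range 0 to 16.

9

2^128 · 2^8 · 2^4 · 2^2 · 2^1 ≡ 1 · 1 · 16 · 4 · 2 = 128.
128 mod 17 = 9, so 2^143 ≡ 9 (mod 17).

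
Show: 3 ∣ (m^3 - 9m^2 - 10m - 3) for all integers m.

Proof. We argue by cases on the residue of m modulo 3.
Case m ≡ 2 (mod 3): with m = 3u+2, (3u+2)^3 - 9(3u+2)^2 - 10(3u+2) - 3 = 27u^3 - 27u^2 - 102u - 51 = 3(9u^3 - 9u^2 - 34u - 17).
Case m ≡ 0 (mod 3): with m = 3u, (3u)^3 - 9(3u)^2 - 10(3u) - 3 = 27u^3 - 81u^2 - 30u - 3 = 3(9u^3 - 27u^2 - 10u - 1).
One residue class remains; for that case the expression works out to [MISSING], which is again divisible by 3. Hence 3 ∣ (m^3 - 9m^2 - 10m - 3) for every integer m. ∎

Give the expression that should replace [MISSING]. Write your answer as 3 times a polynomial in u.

3(9u^3 - 18u^2 - 25u - 7)

The residues treated are {2, 0}, so the missing case is m ≡ 1 (mod 3); write m = 3u+1.
Then (3u+1)^3 - 9(3u+1)^2 - 10(3u+1) - 3 = 27u^3 - 54u^2 - 75u - 21 = 3(9u^3 - 18u^2 - 25u - 7).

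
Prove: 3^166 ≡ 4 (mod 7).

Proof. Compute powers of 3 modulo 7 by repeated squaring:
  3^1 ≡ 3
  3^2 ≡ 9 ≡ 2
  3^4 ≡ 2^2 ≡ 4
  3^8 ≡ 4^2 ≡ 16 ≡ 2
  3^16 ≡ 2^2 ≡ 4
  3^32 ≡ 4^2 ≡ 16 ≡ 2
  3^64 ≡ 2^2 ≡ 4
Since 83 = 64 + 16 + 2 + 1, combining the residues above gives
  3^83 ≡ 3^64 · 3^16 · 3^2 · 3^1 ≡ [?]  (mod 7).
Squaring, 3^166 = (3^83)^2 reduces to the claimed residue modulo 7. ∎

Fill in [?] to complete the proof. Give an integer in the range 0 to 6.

3^64 · 3^16 · 3^2 · 3^1 ≡ 4 · 4 · 2 · 3 = 96.
96 mod 7 = 5, so 3^83 ≡ 5 (mod 7).

5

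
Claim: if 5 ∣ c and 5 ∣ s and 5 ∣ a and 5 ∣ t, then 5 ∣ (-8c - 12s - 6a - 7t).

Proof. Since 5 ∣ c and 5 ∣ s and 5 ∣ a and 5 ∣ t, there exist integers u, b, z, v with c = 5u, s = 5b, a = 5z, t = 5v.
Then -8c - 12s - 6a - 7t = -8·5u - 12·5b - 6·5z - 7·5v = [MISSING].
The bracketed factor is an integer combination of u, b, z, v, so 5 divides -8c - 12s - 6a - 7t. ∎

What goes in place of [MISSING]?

5(-12b - 8u - 7v - 6z)

Each term has a factor of 5: -8·5u - 12·5b - 6·5z - 7·5v = 5·(-12b - 8u - 7v - 6z).
Since -12b - 8u - 7v - 6z is an integer, 5 ∣ (-8c - 12s - 6a - 7t).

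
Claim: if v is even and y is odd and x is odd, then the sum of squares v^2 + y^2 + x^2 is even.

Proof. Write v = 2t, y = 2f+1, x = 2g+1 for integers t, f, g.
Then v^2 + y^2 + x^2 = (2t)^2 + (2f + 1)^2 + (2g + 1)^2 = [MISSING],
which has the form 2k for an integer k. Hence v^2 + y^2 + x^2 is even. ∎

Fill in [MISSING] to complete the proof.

Expanding: (2t)^2 + (2f + 1)^2 + (2g + 1)^2 = 4f^2 + 4f + 4g^2 + 4g + 4t^2 + 2.
Every term is even; pulling out the factor of 2 gives 2(2f^2 + 2f + 2g^2 + 2g + 2t^2 + 1).

2(2f^2 + 2f + 2g^2 + 2g + 2t^2 + 1)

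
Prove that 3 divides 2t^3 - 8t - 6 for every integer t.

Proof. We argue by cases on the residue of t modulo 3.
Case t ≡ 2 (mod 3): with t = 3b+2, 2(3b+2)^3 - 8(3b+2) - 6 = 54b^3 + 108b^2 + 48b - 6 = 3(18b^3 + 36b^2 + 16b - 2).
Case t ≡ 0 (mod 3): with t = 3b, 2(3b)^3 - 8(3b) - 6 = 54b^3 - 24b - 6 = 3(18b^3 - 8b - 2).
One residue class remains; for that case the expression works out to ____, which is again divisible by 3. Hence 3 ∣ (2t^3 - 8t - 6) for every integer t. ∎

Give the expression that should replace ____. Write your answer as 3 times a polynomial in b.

3(18b^3 + 18b^2 - 2b - 4)

The residues treated are {2, 0}, so the missing case is t ≡ 1 (mod 3); write t = 3b+1.
Then 2(3b+1)^3 - 8(3b+1) - 6 = 54b^3 + 54b^2 - 6b - 12 = 3(18b^3 + 18b^2 - 2b - 4).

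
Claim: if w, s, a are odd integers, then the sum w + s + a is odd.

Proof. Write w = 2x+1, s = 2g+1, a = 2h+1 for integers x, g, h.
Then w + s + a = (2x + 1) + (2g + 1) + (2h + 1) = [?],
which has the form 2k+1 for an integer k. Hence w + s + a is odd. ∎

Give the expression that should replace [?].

2(g + h + x + 1) + 1

(2x + 1) + (2g + 1) + (2h + 1) = 2g + 2h + 2x + 3
= 2(g + h + x + 1) + 1.
Since g + h + x + 1 is an integer, the sum is of the form 2k+1 for an integer k.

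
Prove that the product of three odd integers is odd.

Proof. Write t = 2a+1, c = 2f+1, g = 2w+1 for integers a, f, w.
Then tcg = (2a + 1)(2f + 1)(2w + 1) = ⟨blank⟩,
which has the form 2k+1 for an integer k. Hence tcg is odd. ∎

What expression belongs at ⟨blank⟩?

Expanding: (2a + 1)(2f + 1)(2w + 1) = 8afw + 4af + 4aw + 2a + 4fw + 2f + 2w + 1.
Every term except the constant is even, so this is 2(4afw + 2af + 2aw + a + 2fw + f + w) + 1,
and 4afw + 2af + 2aw + a + 2fw + f + w ∈ ℤ gives the required form.

2(4afw + 2af + 2aw + a + 2fw + f + w) + 1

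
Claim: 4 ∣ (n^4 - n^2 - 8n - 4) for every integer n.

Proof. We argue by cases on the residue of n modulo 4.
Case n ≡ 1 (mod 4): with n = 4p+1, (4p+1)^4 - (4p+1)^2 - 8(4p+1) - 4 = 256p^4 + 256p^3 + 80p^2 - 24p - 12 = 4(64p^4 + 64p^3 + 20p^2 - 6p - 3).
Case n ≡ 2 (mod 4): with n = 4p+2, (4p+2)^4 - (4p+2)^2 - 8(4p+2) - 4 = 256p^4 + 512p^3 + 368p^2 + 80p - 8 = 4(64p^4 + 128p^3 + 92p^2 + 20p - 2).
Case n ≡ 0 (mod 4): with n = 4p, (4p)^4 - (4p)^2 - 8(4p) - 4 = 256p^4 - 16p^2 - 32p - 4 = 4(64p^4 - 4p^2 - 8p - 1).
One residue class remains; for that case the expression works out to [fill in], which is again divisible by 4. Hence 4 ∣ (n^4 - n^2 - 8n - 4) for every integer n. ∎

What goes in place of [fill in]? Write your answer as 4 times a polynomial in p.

4(64p^4 + 192p^3 + 212p^2 + 94p + 11)

The residues treated are {1, 2, 0}, so the missing case is n ≡ 3 (mod 4); write n = 4p+3.
Then (4p+3)^4 - (4p+3)^2 - 8(4p+3) - 4 = 256p^4 + 768p^3 + 848p^2 + 376p + 44 = 4(64p^4 + 192p^3 + 212p^2 + 94p + 11).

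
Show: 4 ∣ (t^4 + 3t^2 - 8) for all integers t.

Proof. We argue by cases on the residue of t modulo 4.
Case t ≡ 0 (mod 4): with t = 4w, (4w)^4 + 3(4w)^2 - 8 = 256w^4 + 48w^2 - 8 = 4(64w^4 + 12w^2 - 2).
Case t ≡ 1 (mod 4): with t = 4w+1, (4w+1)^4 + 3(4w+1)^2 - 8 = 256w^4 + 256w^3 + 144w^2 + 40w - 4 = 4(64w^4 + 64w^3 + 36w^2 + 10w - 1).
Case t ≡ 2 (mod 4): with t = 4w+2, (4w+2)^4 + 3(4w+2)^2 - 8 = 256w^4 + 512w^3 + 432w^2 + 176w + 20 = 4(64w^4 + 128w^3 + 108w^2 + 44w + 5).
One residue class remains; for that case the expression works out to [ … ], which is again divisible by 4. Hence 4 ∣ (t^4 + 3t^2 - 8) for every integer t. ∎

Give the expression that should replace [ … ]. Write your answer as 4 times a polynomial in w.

Only t ≡ 3 (mod 4) is unaccounted for. Put t = 4w+3:
(4w+3)^4 + 3(4w+3)^2 - 8 expands to 256w^4 + 768w^3 + 912w^2 + 504w + 100,
and factoring out 4 leaves 4(64w^4 + 192w^3 + 228w^2 + 126w + 25).

4(64w^4 + 192w^3 + 228w^2 + 126w + 25)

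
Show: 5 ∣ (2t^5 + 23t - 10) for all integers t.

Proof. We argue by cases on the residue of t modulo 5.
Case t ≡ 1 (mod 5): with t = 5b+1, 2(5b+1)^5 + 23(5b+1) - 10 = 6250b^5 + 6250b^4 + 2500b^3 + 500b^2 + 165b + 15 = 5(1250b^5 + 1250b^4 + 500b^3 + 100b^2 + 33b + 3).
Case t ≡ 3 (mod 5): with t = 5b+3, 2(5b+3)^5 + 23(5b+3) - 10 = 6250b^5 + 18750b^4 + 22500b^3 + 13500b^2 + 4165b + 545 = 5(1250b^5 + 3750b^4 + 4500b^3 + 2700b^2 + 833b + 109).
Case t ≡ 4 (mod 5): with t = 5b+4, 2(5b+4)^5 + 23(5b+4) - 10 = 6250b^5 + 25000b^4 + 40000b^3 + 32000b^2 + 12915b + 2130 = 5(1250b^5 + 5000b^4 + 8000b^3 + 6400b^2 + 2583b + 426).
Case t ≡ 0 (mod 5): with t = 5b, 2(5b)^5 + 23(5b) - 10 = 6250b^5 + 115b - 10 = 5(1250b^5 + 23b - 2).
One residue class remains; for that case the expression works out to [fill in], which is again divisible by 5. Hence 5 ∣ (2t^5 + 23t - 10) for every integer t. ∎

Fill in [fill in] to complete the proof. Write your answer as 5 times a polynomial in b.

5(1250b^5 + 2500b^4 + 2000b^3 + 800b^2 + 183b + 20)

Only t ≡ 2 (mod 5) is unaccounted for. Put t = 5b+2:
2(5b+2)^5 + 23(5b+2) - 10 expands to 6250b^5 + 12500b^4 + 10000b^3 + 4000b^2 + 915b + 100,
and factoring out 5 leaves 5(1250b^5 + 2500b^4 + 2000b^3 + 800b^2 + 183b + 20).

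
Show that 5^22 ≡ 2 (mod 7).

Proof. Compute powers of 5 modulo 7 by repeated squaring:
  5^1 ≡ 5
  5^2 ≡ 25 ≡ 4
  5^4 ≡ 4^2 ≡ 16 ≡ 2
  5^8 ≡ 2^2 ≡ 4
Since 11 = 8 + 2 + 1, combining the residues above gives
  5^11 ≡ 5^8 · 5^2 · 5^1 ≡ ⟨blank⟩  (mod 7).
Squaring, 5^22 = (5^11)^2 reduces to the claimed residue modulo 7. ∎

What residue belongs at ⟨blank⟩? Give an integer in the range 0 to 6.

5^8 · 5^2 · 5^1 ≡ 4 · 4 · 5 = 80.
80 mod 7 = 3, so 5^11 ≡ 3 (mod 7).

3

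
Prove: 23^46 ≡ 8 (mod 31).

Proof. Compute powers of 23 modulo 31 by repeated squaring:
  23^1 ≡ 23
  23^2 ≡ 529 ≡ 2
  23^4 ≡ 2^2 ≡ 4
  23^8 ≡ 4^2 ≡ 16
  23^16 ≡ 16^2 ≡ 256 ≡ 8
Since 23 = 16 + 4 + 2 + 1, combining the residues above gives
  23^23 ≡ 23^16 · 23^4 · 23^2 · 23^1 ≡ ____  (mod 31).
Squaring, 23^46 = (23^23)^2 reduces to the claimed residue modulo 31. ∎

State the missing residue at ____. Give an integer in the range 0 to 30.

15

Multiply the listed residues: 8 · 4 · 2 · 23 = 32 → 64 → 1472.
Reducing modulo 31: 1472 = 47·31 + 15, so 23^23 ≡ 15.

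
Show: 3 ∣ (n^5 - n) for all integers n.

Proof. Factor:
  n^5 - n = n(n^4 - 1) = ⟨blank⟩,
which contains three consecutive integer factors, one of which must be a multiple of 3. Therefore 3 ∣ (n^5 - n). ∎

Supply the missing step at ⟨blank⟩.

n^4 - 1 = (n^2 - 1)(n^2 + 1), and n^2 - 1 = (n-1)(n+1).
So n(n^4 - 1) = (n - 1)n(n + 1)(n^2 + 1).

(n - 1)n(n + 1)(n^2 + 1)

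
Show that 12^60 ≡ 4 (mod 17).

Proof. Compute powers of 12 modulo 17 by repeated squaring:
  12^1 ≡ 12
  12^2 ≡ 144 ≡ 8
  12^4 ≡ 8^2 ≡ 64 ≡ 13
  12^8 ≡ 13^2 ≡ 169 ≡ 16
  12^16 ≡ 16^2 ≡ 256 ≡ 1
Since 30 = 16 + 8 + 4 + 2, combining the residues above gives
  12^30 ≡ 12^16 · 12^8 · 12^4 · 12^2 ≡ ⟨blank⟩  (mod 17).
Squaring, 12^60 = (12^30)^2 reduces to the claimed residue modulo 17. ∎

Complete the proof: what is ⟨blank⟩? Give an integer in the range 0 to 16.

15

12^16 · 12^8 · 12^4 · 12^2 ≡ 1 · 16 · 13 · 8 = 1664.
1664 mod 17 = 15, so 12^30 ≡ 15 (mod 17).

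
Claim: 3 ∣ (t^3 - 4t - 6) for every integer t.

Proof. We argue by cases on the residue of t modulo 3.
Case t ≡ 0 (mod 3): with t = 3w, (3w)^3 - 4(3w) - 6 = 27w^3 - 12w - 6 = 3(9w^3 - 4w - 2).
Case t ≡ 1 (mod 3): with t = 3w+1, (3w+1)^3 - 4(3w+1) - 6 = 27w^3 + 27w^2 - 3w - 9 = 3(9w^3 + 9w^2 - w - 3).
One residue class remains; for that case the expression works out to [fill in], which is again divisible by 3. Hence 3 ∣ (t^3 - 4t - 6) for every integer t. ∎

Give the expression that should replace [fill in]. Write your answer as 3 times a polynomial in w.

3(9w^3 + 18w^2 + 8w - 2)

Only t ≡ 2 (mod 3) is unaccounted for. Put t = 3w+2:
(3w+2)^3 - 4(3w+2) - 6 expands to 27w^3 + 54w^2 + 24w - 6,
and factoring out 3 leaves 3(9w^3 + 18w^2 + 8w - 2).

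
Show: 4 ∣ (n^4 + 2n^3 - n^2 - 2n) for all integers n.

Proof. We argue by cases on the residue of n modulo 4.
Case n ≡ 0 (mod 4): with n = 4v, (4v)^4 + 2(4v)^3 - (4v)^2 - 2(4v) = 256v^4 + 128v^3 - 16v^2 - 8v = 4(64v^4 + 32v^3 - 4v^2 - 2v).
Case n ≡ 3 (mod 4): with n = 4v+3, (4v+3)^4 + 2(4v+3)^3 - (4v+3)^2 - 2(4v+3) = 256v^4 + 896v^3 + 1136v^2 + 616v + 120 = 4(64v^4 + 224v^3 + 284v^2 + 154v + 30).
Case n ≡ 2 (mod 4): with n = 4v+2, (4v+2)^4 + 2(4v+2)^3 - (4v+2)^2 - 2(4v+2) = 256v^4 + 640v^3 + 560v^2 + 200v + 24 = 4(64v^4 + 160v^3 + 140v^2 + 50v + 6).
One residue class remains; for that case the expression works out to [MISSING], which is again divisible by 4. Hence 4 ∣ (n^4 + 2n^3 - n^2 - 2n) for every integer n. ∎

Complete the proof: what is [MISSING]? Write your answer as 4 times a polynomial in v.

4(64v^4 + 96v^3 + 44v^2 + 6v)

Only n ≡ 1 (mod 4) is unaccounted for. Put n = 4v+1:
(4v+1)^4 + 2(4v+1)^3 - (4v+1)^2 - 2(4v+1) expands to 256v^4 + 384v^3 + 176v^2 + 24v,
and factoring out 4 leaves 4(64v^4 + 96v^3 + 44v^2 + 6v).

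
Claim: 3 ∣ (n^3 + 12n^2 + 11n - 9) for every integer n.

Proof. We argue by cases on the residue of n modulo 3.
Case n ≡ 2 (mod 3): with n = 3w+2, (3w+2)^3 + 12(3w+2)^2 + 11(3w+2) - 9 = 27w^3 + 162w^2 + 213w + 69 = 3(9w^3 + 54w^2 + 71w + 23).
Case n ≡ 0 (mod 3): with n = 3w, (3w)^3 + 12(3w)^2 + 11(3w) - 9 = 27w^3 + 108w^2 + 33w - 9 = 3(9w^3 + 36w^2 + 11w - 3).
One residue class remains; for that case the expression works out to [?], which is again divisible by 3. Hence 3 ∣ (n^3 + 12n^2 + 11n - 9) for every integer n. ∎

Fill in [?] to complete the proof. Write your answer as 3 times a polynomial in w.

3(9w^3 + 45w^2 + 38w + 5)

The residues treated are {2, 0}, so the missing case is n ≡ 1 (mod 3); write n = 3w+1.
Then (3w+1)^3 + 12(3w+1)^2 + 11(3w+1) - 9 = 27w^3 + 135w^2 + 114w + 15 = 3(9w^3 + 45w^2 + 38w + 5).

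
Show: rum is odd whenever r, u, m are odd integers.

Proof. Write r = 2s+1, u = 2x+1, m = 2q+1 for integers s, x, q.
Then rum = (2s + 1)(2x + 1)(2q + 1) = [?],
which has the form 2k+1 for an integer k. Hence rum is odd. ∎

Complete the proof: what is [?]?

2(4qsx + 2qs + 2qx + q + 2sx + s + x) + 1

Expanding: (2s + 1)(2x + 1)(2q + 1) = 8qsx + 4qs + 4qx + 2q + 4sx + 2s + 2x + 1.
Every term except the constant is even, so this is 2(4qsx + 2qs + 2qx + q + 2sx + s + x) + 1,
and 4qsx + 2qs + 2qx + q + 2sx + s + x ∈ ℤ gives the required form.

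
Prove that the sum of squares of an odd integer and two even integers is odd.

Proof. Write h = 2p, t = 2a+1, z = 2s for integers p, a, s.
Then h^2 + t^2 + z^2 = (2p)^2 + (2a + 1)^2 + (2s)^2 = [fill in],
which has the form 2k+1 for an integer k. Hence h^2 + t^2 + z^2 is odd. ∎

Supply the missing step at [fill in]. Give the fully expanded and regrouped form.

2(2a^2 + 2a + 2p^2 + 2s^2) + 1

(2p)^2 + (2a + 1)^2 + (2s)^2 = 4a^2 + 4a + 4p^2 + 4s^2 + 1
= 2(2a^2 + 2a + 2p^2 + 2s^2) + 1.
Since 2a^2 + 2a + 2p^2 + 2s^2 is an integer, the sum of squares is of the form 2k+1 for an integer k.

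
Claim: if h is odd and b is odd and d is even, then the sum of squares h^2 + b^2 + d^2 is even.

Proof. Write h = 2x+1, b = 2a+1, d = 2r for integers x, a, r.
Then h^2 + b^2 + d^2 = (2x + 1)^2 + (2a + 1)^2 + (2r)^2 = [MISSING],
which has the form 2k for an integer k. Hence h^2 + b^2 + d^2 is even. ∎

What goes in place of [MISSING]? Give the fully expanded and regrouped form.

Expanding: (2x + 1)^2 + (2a + 1)^2 + (2r)^2 = 4a^2 + 4a + 4r^2 + 4x^2 + 4x + 2.
Every term is even; pulling out the factor of 2 gives 2(2a^2 + 2a + 2r^2 + 2x^2 + 2x + 1).

2(2a^2 + 2a + 2r^2 + 2x^2 + 2x + 1)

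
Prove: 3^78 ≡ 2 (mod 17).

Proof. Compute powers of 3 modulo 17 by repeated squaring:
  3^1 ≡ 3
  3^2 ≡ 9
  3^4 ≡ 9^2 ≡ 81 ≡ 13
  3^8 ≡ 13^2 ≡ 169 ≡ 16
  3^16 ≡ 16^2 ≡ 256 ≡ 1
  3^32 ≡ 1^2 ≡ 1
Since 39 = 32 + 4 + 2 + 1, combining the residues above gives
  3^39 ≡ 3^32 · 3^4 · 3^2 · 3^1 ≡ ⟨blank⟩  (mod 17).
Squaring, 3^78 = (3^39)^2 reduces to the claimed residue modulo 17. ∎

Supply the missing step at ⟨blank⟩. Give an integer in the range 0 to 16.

Multiply the listed residues: 1 · 13 · 9 · 3 = 13 → 117 → 351.
Reducing modulo 17: 351 = 20·17 + 11, so 3^39 ≡ 11.

11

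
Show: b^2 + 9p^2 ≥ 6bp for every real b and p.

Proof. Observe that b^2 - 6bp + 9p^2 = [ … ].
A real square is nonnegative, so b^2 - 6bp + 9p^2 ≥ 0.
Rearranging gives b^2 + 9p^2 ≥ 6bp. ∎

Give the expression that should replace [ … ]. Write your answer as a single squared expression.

(b - 3p)^2

The leading and trailing coefficients are 1^2 and 3^2, and 6 = 2·1·3, so the trinomial is (b - 3p)^2.
Hence b^2 - 6bp + 9p^2 ≥ 0.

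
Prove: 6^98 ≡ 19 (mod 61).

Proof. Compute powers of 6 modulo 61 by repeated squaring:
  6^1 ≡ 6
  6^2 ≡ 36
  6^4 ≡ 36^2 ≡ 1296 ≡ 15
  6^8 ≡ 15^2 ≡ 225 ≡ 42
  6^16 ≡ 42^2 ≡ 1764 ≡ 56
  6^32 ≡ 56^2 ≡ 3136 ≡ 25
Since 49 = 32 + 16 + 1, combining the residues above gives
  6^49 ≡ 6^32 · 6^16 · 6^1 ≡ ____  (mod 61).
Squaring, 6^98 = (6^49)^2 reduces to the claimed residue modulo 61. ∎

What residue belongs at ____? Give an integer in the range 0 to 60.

43

Multiply the listed residues: 25 · 56 · 6 = 1400 → 8400.
Reducing modulo 61: 8400 = 137·61 + 43, so 6^49 ≡ 43.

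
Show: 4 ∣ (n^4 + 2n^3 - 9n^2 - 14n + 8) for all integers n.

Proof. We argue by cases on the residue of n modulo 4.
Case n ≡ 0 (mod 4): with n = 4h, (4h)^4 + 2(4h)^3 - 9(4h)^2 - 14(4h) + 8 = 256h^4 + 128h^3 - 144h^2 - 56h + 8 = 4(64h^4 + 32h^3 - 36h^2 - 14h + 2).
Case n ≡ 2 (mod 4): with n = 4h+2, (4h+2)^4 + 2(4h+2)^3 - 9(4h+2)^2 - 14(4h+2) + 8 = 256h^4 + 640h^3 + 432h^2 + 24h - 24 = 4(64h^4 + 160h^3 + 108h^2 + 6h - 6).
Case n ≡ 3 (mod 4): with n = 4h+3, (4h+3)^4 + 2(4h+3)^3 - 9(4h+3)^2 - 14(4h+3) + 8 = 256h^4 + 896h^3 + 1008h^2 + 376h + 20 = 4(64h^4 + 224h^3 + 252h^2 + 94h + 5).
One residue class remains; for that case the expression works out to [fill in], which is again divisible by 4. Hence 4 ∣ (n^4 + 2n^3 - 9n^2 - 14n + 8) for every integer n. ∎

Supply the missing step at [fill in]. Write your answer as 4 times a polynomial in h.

Only n ≡ 1 (mod 4) is unaccounted for. Put n = 4h+1:
(4h+1)^4 + 2(4h+1)^3 - 9(4h+1)^2 - 14(4h+1) + 8 expands to 256h^4 + 384h^3 + 48h^2 - 88h - 12,
and factoring out 4 leaves 4(64h^4 + 96h^3 + 12h^2 - 22h - 3).

4(64h^4 + 96h^3 + 12h^2 - 22h - 3)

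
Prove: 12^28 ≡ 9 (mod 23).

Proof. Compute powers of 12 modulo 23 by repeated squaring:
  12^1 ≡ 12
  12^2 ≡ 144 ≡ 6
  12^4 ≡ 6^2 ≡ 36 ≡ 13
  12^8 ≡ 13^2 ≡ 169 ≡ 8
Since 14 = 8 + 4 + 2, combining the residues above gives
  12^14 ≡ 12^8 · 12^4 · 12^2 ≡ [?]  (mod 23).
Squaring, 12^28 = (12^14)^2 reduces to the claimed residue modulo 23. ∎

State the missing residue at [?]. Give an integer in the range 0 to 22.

3

12^8 · 12^4 · 12^2 ≡ 8 · 13 · 6 = 624.
624 mod 23 = 3, so 12^14 ≡ 3 (mod 23).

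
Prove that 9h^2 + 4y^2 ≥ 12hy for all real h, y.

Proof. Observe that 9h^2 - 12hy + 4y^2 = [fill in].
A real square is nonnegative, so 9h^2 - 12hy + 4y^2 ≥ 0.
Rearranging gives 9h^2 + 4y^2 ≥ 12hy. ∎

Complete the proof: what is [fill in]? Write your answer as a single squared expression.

(3h - 2y)^2

9h^2 - 12hy + 4y^2 is a perfect-square trinomial: the outer terms are (3h)^2 and (2y)^2, and the cross term is -2·3h·2y.
So 9h^2 - 12hy + 4y^2 = (3h - 2y)^2 ≥ 0.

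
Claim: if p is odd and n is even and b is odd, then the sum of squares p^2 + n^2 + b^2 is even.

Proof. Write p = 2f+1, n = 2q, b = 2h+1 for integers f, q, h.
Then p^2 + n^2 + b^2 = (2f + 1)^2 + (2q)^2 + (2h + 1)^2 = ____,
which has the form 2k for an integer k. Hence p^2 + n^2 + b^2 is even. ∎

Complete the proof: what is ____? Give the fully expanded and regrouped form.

Expanding: (2f + 1)^2 + (2q)^2 + (2h + 1)^2 = 4f^2 + 4f + 4h^2 + 4h + 4q^2 + 2.
Every term is even; pulling out the factor of 2 gives 2(2f^2 + 2f + 2h^2 + 2h + 2q^2 + 1).

2(2f^2 + 2f + 2h^2 + 2h + 2q^2 + 1)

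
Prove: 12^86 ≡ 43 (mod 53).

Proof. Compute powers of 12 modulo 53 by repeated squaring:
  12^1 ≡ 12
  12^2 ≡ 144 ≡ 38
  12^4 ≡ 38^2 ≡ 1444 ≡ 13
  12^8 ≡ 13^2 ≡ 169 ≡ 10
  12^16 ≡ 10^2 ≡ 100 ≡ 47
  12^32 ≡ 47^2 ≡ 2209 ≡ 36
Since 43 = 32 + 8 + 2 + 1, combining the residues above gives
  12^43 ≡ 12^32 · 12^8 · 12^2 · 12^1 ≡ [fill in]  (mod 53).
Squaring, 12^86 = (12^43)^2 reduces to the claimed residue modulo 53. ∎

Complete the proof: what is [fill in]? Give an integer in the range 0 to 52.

12^32 · 12^8 · 12^2 · 12^1 ≡ 36 · 10 · 38 · 12 = 164160.
164160 mod 53 = 19, so 12^43 ≡ 19 (mod 53).

19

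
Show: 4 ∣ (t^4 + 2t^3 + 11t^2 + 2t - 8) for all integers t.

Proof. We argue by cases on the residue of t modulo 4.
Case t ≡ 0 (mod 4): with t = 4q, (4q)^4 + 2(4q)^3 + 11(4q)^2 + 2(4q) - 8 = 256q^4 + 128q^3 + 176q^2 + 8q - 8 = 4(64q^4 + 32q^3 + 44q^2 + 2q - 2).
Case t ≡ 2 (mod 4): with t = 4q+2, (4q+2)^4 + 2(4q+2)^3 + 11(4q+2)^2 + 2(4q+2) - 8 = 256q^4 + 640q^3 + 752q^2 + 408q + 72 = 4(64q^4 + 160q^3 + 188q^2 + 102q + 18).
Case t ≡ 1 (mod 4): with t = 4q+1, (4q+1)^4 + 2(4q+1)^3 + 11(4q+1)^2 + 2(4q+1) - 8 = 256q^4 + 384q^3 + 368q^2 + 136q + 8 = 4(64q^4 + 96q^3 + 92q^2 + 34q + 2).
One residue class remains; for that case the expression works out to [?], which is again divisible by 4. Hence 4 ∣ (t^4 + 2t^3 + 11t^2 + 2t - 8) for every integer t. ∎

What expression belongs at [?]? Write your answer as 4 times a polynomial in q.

Only t ≡ 3 (mod 4) is unaccounted for. Put t = 4q+3:
(4q+3)^4 + 2(4q+3)^3 + 11(4q+3)^2 + 2(4q+3) - 8 expands to 256q^4 + 896q^3 + 1328q^2 + 920q + 232,
and factoring out 4 leaves 4(64q^4 + 224q^3 + 332q^2 + 230q + 58).

4(64q^4 + 224q^3 + 332q^2 + 230q + 58)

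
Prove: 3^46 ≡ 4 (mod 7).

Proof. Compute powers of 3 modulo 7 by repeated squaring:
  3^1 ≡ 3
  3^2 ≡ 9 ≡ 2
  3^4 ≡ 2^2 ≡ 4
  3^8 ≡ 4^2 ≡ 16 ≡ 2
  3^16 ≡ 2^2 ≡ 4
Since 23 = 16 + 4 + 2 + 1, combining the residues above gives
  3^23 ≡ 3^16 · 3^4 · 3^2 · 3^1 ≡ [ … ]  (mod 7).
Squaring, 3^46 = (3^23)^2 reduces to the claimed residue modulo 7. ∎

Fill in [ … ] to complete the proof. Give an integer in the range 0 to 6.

5

3^16 · 3^4 · 3^2 · 3^1 ≡ 4 · 4 · 2 · 3 = 96.
96 mod 7 = 5, so 3^23 ≡ 5 (mod 7).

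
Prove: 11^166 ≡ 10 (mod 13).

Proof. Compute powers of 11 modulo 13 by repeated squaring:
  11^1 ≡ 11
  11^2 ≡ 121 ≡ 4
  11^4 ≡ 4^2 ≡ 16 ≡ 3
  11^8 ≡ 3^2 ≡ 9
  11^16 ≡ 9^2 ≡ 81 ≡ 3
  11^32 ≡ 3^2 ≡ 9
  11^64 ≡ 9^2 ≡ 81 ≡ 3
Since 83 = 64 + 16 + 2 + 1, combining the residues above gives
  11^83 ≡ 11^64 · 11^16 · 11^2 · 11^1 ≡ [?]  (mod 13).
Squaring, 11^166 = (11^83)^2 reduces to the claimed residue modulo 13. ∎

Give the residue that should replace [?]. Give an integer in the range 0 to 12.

11^64 · 11^16 · 11^2 · 11^1 ≡ 3 · 3 · 4 · 11 = 396.
396 mod 13 = 6, so 11^83 ≡ 6 (mod 13).

6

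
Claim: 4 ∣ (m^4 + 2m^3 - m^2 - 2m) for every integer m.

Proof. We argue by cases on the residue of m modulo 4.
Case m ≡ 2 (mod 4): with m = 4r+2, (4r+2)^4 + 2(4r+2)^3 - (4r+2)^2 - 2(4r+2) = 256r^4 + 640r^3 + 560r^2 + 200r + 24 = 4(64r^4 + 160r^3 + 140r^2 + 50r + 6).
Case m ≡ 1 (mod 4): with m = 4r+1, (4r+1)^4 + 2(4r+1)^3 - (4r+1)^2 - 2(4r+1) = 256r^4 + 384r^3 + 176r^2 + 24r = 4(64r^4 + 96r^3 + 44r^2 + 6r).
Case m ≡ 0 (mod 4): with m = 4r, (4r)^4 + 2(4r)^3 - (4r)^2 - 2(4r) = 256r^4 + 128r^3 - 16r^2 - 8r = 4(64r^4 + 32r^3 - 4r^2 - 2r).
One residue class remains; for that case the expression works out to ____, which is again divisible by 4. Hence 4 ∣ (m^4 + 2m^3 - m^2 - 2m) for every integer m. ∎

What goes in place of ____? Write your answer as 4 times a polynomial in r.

4(64r^4 + 224r^3 + 284r^2 + 154r + 30)

Only m ≡ 3 (mod 4) is unaccounted for. Put m = 4r+3:
(4r+3)^4 + 2(4r+3)^3 - (4r+3)^2 - 2(4r+3) expands to 256r^4 + 896r^3 + 1136r^2 + 616r + 120,
and factoring out 4 leaves 4(64r^4 + 224r^3 + 284r^2 + 154r + 30).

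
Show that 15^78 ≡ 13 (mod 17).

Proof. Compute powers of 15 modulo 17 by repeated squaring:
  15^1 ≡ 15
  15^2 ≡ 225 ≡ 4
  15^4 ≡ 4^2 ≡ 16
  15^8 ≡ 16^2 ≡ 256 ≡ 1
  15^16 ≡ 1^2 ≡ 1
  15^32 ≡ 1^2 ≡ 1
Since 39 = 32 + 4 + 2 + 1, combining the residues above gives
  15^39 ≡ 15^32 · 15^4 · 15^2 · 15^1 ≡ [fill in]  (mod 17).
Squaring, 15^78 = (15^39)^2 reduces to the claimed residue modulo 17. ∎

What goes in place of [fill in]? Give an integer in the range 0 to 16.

8

15^32 · 15^4 · 15^2 · 15^1 ≡ 1 · 16 · 4 · 15 = 960.
960 mod 17 = 8, so 15^39 ≡ 8 (mod 17).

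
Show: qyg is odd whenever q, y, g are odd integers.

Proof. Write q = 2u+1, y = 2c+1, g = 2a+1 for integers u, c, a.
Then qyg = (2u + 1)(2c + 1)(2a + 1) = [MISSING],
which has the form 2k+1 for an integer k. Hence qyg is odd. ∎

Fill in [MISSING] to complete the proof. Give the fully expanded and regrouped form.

2(4acu + 2ac + 2au + a + 2cu + c + u) + 1

Expanding: (2u + 1)(2c + 1)(2a + 1) = 8acu + 4ac + 4au + 2a + 4cu + 2c + 2u + 1.
Every term except the constant is even, so this is 2(4acu + 2ac + 2au + a + 2cu + c + u) + 1,
and 4acu + 2ac + 2au + a + 2cu + c + u ∈ ℤ gives the required form.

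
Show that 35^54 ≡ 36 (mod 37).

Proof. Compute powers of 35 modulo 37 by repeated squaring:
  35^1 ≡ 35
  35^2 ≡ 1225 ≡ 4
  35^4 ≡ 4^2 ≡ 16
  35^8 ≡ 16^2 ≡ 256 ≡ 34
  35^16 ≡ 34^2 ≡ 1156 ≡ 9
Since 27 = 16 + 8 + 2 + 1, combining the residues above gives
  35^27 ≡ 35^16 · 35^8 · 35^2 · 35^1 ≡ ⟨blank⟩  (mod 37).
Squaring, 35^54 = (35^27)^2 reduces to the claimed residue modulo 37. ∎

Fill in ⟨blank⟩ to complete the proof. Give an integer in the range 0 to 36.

35^16 · 35^8 · 35^2 · 35^1 ≡ 9 · 34 · 4 · 35 = 42840.
42840 mod 37 = 31, so 35^27 ≡ 31 (mod 37).

31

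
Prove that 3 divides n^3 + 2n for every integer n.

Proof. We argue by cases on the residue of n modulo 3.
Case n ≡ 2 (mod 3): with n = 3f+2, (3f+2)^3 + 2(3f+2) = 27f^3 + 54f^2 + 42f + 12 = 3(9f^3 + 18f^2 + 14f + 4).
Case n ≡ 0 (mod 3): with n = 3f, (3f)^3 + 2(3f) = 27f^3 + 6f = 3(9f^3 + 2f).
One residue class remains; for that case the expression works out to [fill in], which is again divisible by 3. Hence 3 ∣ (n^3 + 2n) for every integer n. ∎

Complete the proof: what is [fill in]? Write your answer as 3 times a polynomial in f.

3(9f^3 + 9f^2 + 5f + 1)

The residues treated are {2, 0}, so the missing case is n ≡ 1 (mod 3); write n = 3f+1.
Then (3f+1)^3 + 2(3f+1) = 27f^3 + 27f^2 + 15f + 3 = 3(9f^3 + 9f^2 + 5f + 1).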